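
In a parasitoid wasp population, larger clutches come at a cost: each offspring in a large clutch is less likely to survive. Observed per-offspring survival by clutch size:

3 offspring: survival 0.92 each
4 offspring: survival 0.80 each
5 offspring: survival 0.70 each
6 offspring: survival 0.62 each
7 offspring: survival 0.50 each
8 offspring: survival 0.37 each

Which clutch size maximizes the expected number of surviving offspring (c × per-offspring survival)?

Expected surviving offspring = c × s(c):
  c=3: 3 × 0.92 = 2.760
  c=4: 4 × 0.80 = 3.200
  c=5: 5 × 0.70 = 3.500
  c=6: 6 × 0.62 = 3.720
  c=7: 7 × 0.50 = 3.500
  c=8: 8 × 0.37 = 2.960
Maximum at c = 6 (3.720 surviving offspring).

6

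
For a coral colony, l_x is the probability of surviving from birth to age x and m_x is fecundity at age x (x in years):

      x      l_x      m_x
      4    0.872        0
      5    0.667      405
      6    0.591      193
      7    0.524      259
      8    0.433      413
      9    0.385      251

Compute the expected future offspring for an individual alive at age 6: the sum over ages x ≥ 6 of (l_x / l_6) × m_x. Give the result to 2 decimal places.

888.74

l_6 = 0.591. Conditional survival from age 6 to x is l_x / l_6.
  x=6: (0.591/0.591) × 193 = 193.0000
  x=7: (0.524/0.591) × 259 = 229.6379
  x=8: (0.433/0.591) × 413 = 302.5871
  x=9: (0.385/0.591) × 251 = 163.5110
Sum = 193.0000 + 229.6379 + 302.5871 + 163.5110 = 888.7360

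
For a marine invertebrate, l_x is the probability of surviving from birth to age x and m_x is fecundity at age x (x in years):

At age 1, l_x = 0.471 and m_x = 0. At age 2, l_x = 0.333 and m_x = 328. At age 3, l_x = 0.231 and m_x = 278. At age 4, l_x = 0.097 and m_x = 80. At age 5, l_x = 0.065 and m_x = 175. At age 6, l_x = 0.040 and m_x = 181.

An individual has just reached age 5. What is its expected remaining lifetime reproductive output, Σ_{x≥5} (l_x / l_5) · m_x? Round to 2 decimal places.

286.38

l_5 = 0.065. Conditional survival from age 5 to x is l_x / l_5.
  x=5: (0.065/0.065) × 175 = 175.0000
  x=6: (0.040/0.065) × 181 = 111.3846
Sum = 175.0000 + 111.3846 = 286.3846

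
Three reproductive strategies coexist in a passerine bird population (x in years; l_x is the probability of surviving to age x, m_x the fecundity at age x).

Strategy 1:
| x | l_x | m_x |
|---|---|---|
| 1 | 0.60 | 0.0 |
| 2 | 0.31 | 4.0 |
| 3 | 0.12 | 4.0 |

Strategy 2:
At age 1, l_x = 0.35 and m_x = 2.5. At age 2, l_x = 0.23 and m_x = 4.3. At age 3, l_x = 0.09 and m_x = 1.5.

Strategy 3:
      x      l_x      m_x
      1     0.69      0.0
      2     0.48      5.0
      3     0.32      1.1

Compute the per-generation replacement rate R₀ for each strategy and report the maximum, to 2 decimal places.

Strategy 1: R₀ = 0.60×0.0 + 0.31×4.0 + 0.12×4.0 = 1.7200
Strategy 2: R₀ = 0.35×2.5 + 0.23×4.3 + 0.09×1.5 = 1.9990
Strategy 3: R₀ = 0.69×0.0 + 0.48×5.0 + 0.32×1.1 = 2.7520
Highest R₀: strategy 3 with 2.7520.

2.75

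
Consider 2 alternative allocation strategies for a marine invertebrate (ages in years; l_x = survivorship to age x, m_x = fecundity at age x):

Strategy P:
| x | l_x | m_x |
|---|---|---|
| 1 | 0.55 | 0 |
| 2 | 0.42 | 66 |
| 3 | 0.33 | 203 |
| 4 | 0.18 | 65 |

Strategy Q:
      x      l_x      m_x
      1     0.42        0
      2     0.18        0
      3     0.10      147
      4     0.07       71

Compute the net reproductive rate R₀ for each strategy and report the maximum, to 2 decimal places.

106.41

Strategy P: R₀ = 0.55×0 + 0.42×66 + 0.33×203 + 0.18×65 = 106.4100
Strategy Q: R₀ = 0.42×0 + 0.18×0 + 0.10×147 + 0.07×71 = 19.6700
Highest R₀: strategy P with 106.4100.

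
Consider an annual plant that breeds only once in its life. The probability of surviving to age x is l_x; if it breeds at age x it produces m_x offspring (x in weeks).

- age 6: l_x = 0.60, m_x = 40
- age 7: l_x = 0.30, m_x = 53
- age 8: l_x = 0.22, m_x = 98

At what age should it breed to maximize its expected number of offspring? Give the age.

6

Expected offspring if breeding at age x = l_x × m_x:
  age 6: 0.60 × 40 = 24.000
  age 7: 0.30 × 53 = 15.900
  age 8: 0.22 × 98 = 21.560
Maximum at age 6 (24.000).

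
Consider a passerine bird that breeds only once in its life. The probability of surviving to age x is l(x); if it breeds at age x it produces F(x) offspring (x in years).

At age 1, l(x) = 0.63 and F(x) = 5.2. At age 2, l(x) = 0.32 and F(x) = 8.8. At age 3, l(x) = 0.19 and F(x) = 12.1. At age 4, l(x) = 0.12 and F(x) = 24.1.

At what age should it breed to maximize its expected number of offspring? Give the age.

1

Expected offspring if breeding at age x = l(x) × F(x):
  age 1: 0.63 × 5.2 = 3.276
  age 2: 0.32 × 8.8 = 2.816
  age 3: 0.19 × 12.1 = 2.299
  age 4: 0.12 × 24.1 = 2.892
Maximum at age 1 (3.276).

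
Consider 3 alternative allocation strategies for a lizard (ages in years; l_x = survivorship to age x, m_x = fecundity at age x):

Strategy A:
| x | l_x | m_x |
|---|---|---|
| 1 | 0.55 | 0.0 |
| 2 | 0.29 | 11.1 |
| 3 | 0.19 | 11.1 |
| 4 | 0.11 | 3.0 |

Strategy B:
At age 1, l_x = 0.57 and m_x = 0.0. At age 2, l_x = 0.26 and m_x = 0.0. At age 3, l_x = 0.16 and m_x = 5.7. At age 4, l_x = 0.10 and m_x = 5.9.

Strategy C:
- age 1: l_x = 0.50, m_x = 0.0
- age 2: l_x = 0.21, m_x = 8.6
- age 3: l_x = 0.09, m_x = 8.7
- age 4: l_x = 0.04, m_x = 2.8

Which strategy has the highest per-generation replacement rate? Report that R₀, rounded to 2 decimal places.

5.66

Strategy A: R₀ = 0.55×0.0 + 0.29×11.1 + 0.19×11.1 + 0.11×3.0 = 5.6580
Strategy B: R₀ = 0.57×0.0 + 0.26×0.0 + 0.16×5.7 + 0.10×5.9 = 1.5020
Strategy C: R₀ = 0.50×0.0 + 0.21×8.6 + 0.09×8.7 + 0.04×2.8 = 2.7010
Highest R₀: strategy A with 5.6580.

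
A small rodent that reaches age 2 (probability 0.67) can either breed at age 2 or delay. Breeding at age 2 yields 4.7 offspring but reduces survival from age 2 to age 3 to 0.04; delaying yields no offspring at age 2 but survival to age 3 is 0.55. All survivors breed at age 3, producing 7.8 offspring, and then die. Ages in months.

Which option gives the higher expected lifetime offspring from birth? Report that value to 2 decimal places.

breed at age 2: R₀ = 0.67 × (4.7 + 0.04 × 7.8) = 0.67 × 5.0120 = 3.3580
delay to age 3: R₀ = 0.67 × (0.55 × 7.8) = 0.67 × 4.2900 = 2.8743
Higher: breed at age 2 (3.3580).

3.36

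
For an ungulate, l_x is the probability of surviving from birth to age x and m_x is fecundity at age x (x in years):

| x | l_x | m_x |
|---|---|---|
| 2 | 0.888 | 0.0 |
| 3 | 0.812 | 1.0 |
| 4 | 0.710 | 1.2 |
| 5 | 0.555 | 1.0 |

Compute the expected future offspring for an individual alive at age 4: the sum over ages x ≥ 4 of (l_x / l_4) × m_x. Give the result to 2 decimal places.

1.98

l_4 = 0.710. Conditional survival from age 4 to x is l_x / l_4.
  x=4: (0.710/0.710) × 1.2 = 1.2000
  x=5: (0.555/0.710) × 1.0 = 0.7817
Sum = 1.2000 + 0.7817 = 1.9817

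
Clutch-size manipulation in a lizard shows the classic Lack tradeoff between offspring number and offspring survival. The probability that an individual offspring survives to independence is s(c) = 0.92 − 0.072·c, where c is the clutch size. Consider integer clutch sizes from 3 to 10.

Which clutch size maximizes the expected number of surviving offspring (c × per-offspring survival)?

Expected surviving offspring = c × s(c):
  c=3: 3 × 0.704 = 2.112
  c=4: 4 × 0.632 = 2.528
  c=5: 5 × 0.560 = 2.800
  c=6: 6 × 0.488 = 2.928
  c=7: 7 × 0.416 = 2.912
  c=8: 8 × 0.344 = 2.752
  c=9: 9 × 0.272 = 2.448
  c=10: 10 × 0.200 = 2.000
Maximum at c = 6 (2.928 surviving offspring).

6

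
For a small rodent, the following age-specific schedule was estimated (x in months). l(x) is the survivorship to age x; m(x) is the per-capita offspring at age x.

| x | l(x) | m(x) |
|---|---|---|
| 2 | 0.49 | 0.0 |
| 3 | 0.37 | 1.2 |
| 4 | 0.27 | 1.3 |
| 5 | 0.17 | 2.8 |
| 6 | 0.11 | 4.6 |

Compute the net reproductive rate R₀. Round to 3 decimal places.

1.777

R₀ = Σ l(x) m(x):
  age 2: 0.49 × 0.0 = 0.0000
  age 3: 0.37 × 1.2 = 0.4440
  age 4: 0.27 × 1.3 = 0.3510
  age 5: 0.17 × 2.8 = 0.4760
  age 6: 0.11 × 4.6 = 0.5060
R₀ = 0.0000 + 0.4440 + 0.3510 + 0.4760 + 0.5060 = 1.7770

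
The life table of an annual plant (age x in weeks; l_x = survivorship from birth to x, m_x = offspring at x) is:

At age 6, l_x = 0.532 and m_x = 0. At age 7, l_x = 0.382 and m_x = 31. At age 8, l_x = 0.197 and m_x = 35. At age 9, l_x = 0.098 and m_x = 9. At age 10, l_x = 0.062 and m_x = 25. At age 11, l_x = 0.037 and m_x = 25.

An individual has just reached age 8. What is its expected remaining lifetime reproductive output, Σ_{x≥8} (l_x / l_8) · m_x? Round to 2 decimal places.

l_8 = 0.197. Conditional survival from age 8 to x is l_x / l_8.
  x=8: (0.197/0.197) × 35 = 35.0000
  x=9: (0.098/0.197) × 9 = 4.4772
  x=10: (0.062/0.197) × 25 = 7.8680
  x=11: (0.037/0.197) × 25 = 4.6954
Sum = 35.0000 + 4.4772 + 7.8680 + 4.6954 = 52.0406

52.04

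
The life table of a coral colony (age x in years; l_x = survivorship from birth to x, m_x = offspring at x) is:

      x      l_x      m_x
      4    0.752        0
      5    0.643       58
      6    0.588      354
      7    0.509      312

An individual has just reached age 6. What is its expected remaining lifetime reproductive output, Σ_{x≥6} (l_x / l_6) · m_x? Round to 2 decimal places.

624.08

l_6 = 0.588. Conditional survival from age 6 to x is l_x / l_6.
  x=6: (0.588/0.588) × 354 = 354.0000
  x=7: (0.509/0.588) × 312 = 270.0816
Sum = 354.0000 + 270.0816 = 624.0816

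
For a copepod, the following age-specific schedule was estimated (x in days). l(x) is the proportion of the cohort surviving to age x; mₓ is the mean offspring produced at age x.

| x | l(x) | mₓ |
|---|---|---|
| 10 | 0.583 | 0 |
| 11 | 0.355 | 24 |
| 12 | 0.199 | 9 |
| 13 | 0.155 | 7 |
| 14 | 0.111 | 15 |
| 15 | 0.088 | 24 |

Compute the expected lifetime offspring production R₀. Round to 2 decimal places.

R₀ = Σ l(x) mₓ:
  age 10: 0.583 × 0 = 0.0000
  age 11: 0.355 × 24 = 8.5200
  age 12: 0.199 × 9 = 1.7910
  age 13: 0.155 × 7 = 1.0850
  age 14: 0.111 × 15 = 1.6650
  age 15: 0.088 × 24 = 2.1120
R₀ = 0.0000 + 8.5200 + 1.7910 + 1.0850 + 1.6650 + 2.1120 = 15.1730

15.17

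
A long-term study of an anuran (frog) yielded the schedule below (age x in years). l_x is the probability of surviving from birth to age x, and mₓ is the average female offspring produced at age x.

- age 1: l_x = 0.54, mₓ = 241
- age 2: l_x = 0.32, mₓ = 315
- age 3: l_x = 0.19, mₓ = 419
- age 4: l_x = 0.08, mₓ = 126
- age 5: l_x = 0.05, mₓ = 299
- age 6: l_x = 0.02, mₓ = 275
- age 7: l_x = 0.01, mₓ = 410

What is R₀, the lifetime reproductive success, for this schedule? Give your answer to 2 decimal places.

345.18

R₀ = Σ l_x mₓ:
  age 1: 0.54 × 241 = 130.1400
  age 2: 0.32 × 315 = 100.8000
  age 3: 0.19 × 419 = 79.6100
  age 4: 0.08 × 126 = 10.0800
  age 5: 0.05 × 299 = 14.9500
  age 6: 0.02 × 275 = 5.5000
  age 7: 0.01 × 410 = 4.1000
R₀ = 130.1400 + 100.8000 + 79.6100 + 10.0800 + 14.9500 + 5.5000 + 4.1000 = 345.1800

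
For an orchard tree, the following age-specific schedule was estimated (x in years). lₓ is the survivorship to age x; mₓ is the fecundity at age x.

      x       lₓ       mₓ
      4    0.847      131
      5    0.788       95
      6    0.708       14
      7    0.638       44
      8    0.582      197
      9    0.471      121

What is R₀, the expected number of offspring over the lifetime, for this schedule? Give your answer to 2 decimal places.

R₀ = Σ lₓ mₓ:
  age 4: 0.847 × 131 = 110.9570
  age 5: 0.788 × 95 = 74.8600
  age 6: 0.708 × 14 = 9.9120
  age 7: 0.638 × 44 = 28.0720
  age 8: 0.582 × 197 = 114.6540
  age 9: 0.471 × 121 = 56.9910
R₀ = 110.9570 + 74.8600 + 9.9120 + 28.0720 + 114.6540 + 56.9910 = 395.4460

395.45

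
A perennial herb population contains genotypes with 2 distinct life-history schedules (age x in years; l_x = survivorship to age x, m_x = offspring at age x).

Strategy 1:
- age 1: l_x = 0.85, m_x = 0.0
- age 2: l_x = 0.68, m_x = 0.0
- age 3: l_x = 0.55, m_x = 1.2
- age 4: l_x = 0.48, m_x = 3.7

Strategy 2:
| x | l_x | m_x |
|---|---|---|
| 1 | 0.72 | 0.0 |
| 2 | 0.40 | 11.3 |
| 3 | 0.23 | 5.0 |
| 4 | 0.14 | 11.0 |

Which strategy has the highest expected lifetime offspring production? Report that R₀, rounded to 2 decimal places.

Strategy 1: R₀ = 0.85×0.0 + 0.68×0.0 + 0.55×1.2 + 0.48×3.7 = 2.4360
Strategy 2: R₀ = 0.72×0.0 + 0.40×11.3 + 0.23×5.0 + 0.14×11.0 = 7.2100
Highest R₀: strategy 2 with 7.2100.

7.21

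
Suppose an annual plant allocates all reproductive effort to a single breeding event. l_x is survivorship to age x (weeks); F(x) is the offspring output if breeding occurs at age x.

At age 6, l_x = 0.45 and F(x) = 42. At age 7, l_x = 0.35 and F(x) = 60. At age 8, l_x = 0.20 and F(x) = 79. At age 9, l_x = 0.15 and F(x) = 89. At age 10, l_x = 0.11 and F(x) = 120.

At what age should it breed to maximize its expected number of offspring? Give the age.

7

Expected offspring if breeding at age x = l_x × F(x):
  age 6: 0.45 × 42 = 18.900
  age 7: 0.35 × 60 = 21.000
  age 8: 0.20 × 79 = 15.800
  age 9: 0.15 × 89 = 13.350
  age 10: 0.11 × 120 = 13.200
Maximum at age 7 (21.000).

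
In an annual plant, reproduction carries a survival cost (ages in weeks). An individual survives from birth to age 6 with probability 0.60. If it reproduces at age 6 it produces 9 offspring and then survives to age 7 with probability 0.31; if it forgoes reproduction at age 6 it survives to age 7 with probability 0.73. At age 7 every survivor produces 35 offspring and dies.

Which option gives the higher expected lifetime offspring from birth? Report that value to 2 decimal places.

15.33

breed at age 6: R₀ = 0.60 × (9 + 0.31 × 35) = 0.60 × 19.8500 = 11.9100
delay to age 7: R₀ = 0.60 × (0.73 × 35) = 0.60 × 25.5500 = 15.3300
Higher: delay to age 7 (15.3300).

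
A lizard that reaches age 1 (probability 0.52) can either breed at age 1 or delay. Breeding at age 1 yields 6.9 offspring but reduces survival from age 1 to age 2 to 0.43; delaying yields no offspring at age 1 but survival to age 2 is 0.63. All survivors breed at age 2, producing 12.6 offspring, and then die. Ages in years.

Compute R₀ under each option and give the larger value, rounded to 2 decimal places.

breed at age 1: R₀ = 0.52 × (6.9 + 0.43 × 12.6) = 0.52 × 12.3180 = 6.4054
delay to age 2: R₀ = 0.52 × (0.63 × 12.6) = 0.52 × 7.9380 = 4.1278
Higher: breed at age 1 (6.4054).

6.41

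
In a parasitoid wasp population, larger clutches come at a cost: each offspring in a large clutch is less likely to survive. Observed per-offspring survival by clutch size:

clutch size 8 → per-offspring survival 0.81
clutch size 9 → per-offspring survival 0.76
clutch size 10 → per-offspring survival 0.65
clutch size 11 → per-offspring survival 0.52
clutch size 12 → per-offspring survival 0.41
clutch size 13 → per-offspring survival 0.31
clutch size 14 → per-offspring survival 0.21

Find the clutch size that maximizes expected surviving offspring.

Expected surviving offspring = c × s(c):
  c=8: 8 × 0.81 = 6.480
  c=9: 9 × 0.76 = 6.840
  c=10: 10 × 0.65 = 6.500
  c=11: 11 × 0.52 = 5.720
  c=12: 12 × 0.41 = 4.920
  c=13: 13 × 0.31 = 4.030
  c=14: 14 × 0.21 = 2.940
Maximum at c = 9 (6.840 surviving offspring).

9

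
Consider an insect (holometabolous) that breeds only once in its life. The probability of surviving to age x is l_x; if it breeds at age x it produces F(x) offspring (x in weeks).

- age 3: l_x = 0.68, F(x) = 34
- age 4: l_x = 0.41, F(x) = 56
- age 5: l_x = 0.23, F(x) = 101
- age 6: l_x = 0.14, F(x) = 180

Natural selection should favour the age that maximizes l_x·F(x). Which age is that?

6

Expected offspring if breeding at age x = l_x × F(x):
  age 3: 0.68 × 34 = 23.120
  age 4: 0.41 × 56 = 22.960
  age 5: 0.23 × 101 = 23.230
  age 6: 0.14 × 180 = 25.200
Maximum at age 6 (25.200).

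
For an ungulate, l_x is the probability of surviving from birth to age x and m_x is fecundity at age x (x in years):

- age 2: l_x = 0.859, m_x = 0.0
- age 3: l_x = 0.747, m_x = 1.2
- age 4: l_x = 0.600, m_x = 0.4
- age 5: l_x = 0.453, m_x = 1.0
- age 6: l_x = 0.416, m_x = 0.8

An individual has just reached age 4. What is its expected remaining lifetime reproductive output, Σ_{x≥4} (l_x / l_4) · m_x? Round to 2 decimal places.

1.71

l_4 = 0.600. Conditional survival from age 4 to x is l_x / l_4.
  x=4: (0.600/0.600) × 0.4 = 0.4000
  x=5: (0.453/0.600) × 1.0 = 0.7550
  x=6: (0.416/0.600) × 0.8 = 0.5547
Sum = 0.4000 + 0.7550 + 0.5547 = 1.7097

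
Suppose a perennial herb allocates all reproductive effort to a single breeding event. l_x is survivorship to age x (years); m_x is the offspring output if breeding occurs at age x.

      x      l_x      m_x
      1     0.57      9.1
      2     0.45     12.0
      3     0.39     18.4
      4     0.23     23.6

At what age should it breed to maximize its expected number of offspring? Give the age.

3

Expected offspring if breeding at age x = l_x × m_x:
  age 1: 0.57 × 9.1 = 5.187
  age 2: 0.45 × 12.0 = 5.400
  age 3: 0.39 × 18.4 = 7.176
  age 4: 0.23 × 23.6 = 5.428
Maximum at age 3 (7.176).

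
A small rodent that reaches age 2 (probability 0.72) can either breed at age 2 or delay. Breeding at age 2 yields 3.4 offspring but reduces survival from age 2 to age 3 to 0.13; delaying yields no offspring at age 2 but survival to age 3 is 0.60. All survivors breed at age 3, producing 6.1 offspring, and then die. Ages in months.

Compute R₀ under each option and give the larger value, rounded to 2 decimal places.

3.02

breed at age 2: R₀ = 0.72 × (3.4 + 0.13 × 6.1) = 0.72 × 4.1930 = 3.0190
delay to age 3: R₀ = 0.72 × (0.60 × 6.1) = 0.72 × 3.6600 = 2.6352
Higher: breed at age 2 (3.0190).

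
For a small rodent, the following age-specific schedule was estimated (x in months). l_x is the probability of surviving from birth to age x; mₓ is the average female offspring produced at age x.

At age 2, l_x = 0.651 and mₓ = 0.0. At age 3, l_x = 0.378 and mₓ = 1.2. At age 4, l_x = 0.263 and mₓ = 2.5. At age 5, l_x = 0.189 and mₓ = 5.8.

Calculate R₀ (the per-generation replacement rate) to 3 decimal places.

R₀ = Σ l_x mₓ:
  age 2: 0.651 × 0.0 = 0.0000
  age 3: 0.378 × 1.2 = 0.4536
  age 4: 0.263 × 2.5 = 0.6575
  age 5: 0.189 × 5.8 = 1.0962
R₀ = 0.0000 + 0.4536 + 0.6575 + 1.0962 = 2.2073

2.207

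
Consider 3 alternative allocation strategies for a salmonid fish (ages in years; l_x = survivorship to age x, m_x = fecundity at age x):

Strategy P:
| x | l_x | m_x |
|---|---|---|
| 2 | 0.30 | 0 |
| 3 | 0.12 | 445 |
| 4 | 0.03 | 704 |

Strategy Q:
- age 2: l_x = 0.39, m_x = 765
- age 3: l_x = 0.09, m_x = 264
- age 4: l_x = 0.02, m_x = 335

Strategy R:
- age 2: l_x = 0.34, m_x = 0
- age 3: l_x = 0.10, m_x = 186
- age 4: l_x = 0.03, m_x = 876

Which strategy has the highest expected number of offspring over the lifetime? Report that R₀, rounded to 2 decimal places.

328.81

Strategy P: R₀ = 0.30×0 + 0.12×445 + 0.03×704 = 74.5200
Strategy Q: R₀ = 0.39×765 + 0.09×264 + 0.02×335 = 328.8100
Strategy R: R₀ = 0.34×0 + 0.10×186 + 0.03×876 = 44.8800
Highest R₀: strategy Q with 328.8100.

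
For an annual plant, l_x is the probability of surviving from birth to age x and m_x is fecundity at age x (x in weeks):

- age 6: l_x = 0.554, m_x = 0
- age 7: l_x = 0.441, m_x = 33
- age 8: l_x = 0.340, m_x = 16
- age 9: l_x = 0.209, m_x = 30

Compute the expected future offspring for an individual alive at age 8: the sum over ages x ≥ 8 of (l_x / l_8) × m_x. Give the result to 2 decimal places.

34.44

l_8 = 0.340. Conditional survival from age 8 to x is l_x / l_8.
  x=8: (0.340/0.340) × 16 = 16.0000
  x=9: (0.209/0.340) × 30 = 18.4412
Sum = 16.0000 + 18.4412 = 34.4412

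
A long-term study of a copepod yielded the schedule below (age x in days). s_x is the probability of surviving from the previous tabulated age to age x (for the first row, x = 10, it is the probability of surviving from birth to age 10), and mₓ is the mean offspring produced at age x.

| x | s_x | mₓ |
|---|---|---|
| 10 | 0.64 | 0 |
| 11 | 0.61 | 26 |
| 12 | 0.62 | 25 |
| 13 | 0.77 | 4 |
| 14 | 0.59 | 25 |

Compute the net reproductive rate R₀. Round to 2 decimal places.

Survivorship from birth: l_x = s_10·s_11·…·s_x.
  l_10 = 0.64000
  l_11 = 0.39040
  l_12 = 0.24205
  l_13 = 0.18638
  l_14 = 0.10996
R₀ = Σ l_x mₓ:
  age 10: 0.64000 × 0 = 0.0000
  age 11: 0.39040 × 26 = 10.1504
  age 12: 0.24205 × 25 = 6.0512
  age 13: 0.18638 × 4 = 0.7455
  age 14: 0.10996 × 25 = 2.7490
R₀ = 0.0000 + 10.1504 + 6.0512 + 0.7455 + 2.7490 = 19.6962

19.70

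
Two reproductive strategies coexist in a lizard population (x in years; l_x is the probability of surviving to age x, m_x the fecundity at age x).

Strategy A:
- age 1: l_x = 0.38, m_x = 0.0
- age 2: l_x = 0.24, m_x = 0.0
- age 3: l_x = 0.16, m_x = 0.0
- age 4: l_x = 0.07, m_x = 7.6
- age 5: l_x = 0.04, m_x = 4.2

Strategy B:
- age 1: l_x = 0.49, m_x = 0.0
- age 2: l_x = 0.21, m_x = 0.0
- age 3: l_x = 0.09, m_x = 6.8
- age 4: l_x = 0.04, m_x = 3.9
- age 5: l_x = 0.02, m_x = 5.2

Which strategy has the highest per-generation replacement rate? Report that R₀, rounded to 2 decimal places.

Strategy A: R₀ = 0.38×0.0 + 0.24×0.0 + 0.16×0.0 + 0.07×7.6 + 0.04×4.2 = 0.7000
Strategy B: R₀ = 0.49×0.0 + 0.21×0.0 + 0.09×6.8 + 0.04×3.9 + 0.02×5.2 = 0.8720
Highest R₀: strategy B with 0.8720.

0.87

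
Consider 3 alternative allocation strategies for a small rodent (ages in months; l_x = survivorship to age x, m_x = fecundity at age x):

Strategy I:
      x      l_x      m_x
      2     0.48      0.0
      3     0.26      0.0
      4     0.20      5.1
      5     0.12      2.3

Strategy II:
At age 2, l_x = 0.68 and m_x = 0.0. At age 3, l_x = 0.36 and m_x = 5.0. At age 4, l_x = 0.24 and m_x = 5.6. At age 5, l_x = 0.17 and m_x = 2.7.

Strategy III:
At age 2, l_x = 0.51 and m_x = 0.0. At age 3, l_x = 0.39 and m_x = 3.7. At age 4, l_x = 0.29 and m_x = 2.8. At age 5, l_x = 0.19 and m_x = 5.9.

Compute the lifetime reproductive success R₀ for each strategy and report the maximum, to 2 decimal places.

3.60

Strategy I: R₀ = 0.48×0.0 + 0.26×0.0 + 0.20×5.1 + 0.12×2.3 = 1.2960
Strategy II: R₀ = 0.68×0.0 + 0.36×5.0 + 0.24×5.6 + 0.17×2.7 = 3.6030
Strategy III: R₀ = 0.51×0.0 + 0.39×3.7 + 0.29×2.8 + 0.19×5.9 = 3.3760
Highest R₀: strategy II with 3.6030.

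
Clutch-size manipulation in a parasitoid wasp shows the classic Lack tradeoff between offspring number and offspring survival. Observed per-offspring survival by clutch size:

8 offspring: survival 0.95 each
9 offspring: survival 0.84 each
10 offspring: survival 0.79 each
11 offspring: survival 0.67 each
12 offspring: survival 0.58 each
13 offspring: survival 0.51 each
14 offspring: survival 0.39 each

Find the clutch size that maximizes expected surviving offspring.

Expected surviving offspring = c × s(c):
  c=8: 8 × 0.95 = 7.600
  c=9: 9 × 0.84 = 7.560
  c=10: 10 × 0.79 = 7.900
  c=11: 11 × 0.67 = 7.370
  c=12: 12 × 0.58 = 6.960
  c=13: 13 × 0.51 = 6.630
  c=14: 14 × 0.39 = 5.460
Maximum at c = 10 (7.900 surviving offspring).

10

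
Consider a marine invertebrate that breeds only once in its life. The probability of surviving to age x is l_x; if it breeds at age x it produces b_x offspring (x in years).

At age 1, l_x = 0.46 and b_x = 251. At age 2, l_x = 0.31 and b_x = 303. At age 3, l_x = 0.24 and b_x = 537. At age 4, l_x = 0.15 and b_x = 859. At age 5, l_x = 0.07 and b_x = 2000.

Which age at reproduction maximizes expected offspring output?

Expected offspring if breeding at age x = l_x × b_x:
  age 1: 0.46 × 251 = 115.460
  age 2: 0.31 × 303 = 93.930
  age 3: 0.24 × 537 = 128.880
  age 4: 0.15 × 859 = 128.850
  age 5: 0.07 × 2000 = 140.000
Maximum at age 5 (140.000).

5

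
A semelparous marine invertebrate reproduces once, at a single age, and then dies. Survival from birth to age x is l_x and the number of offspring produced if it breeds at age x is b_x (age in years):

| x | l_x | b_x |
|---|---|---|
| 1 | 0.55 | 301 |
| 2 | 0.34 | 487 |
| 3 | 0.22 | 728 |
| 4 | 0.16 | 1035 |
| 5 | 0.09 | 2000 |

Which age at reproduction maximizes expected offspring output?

5

Expected offspring if breeding at age x = l_x × b_x:
  age 1: 0.55 × 301 = 165.550
  age 2: 0.34 × 487 = 165.580
  age 3: 0.22 × 728 = 160.160
  age 4: 0.16 × 1035 = 165.600
  age 5: 0.09 × 2000 = 180.000
Maximum at age 5 (180.000).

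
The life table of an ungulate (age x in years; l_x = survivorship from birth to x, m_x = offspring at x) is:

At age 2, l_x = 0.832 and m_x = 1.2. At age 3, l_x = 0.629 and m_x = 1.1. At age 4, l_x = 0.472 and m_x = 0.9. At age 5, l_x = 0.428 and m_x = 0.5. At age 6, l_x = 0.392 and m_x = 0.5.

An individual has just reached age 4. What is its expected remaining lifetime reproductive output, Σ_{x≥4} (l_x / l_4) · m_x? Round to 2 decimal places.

1.77

l_4 = 0.472. Conditional survival from age 4 to x is l_x / l_4.
  x=4: (0.472/0.472) × 0.9 = 0.9000
  x=5: (0.428/0.472) × 0.5 = 0.4534
  x=6: (0.392/0.472) × 0.5 = 0.4153
Sum = 0.9000 + 0.4534 + 0.4153 = 1.7686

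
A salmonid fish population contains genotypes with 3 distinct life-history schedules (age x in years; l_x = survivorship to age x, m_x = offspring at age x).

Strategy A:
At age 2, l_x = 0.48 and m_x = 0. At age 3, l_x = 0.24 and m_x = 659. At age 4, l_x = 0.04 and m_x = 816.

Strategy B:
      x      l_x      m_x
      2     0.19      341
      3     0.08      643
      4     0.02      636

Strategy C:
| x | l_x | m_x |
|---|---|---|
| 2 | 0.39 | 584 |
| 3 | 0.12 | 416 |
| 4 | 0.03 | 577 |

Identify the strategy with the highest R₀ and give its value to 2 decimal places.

Strategy A: R₀ = 0.48×0 + 0.24×659 + 0.04×816 = 190.8000
Strategy B: R₀ = 0.19×341 + 0.08×643 + 0.02×636 = 128.9500
Strategy C: R₀ = 0.39×584 + 0.12×416 + 0.03×577 = 294.9900
Highest R₀: strategy C with 294.9900.

294.99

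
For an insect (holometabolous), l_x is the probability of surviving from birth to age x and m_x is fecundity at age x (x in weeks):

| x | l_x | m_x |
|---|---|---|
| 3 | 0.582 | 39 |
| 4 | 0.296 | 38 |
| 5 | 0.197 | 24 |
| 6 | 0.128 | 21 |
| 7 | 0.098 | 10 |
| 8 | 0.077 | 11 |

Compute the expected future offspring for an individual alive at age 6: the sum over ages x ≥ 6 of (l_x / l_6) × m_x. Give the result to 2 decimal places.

l_6 = 0.128. Conditional survival from age 6 to x is l_x / l_6.
  x=6: (0.128/0.128) × 21 = 21.0000
  x=7: (0.098/0.128) × 10 = 7.6562
  x=8: (0.077/0.128) × 11 = 6.6172
Sum = 21.0000 + 7.6562 + 6.6172 = 35.2734

35.27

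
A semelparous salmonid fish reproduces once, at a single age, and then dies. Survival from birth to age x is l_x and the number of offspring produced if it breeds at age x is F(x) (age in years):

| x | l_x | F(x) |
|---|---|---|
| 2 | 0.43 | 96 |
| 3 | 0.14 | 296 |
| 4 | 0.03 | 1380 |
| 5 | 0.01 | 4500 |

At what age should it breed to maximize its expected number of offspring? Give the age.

5

Expected offspring if breeding at age x = l_x × F(x):
  age 2: 0.43 × 96 = 41.280
  age 3: 0.14 × 296 = 41.440
  age 4: 0.03 × 1380 = 41.400
  age 5: 0.01 × 4500 = 45.000
Maximum at age 5 (45.000).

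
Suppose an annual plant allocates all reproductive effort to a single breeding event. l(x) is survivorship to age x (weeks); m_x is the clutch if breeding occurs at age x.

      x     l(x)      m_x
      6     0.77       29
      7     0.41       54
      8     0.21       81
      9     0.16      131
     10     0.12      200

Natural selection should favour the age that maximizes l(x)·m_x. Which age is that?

10

Expected offspring if breeding at age x = l(x) × m_x:
  age 6: 0.77 × 29 = 22.330
  age 7: 0.41 × 54 = 22.140
  age 8: 0.21 × 81 = 17.010
  age 9: 0.16 × 131 = 20.960
  age 10: 0.12 × 200 = 24.000
Maximum at age 10 (24.000).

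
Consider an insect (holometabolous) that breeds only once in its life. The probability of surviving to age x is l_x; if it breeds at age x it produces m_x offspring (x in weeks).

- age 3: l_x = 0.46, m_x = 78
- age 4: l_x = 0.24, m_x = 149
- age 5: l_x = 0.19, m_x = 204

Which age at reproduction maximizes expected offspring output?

5

Expected offspring if breeding at age x = l_x × m_x:
  age 3: 0.46 × 78 = 35.880
  age 4: 0.24 × 149 = 35.760
  age 5: 0.19 × 204 = 38.760
Maximum at age 5 (38.760).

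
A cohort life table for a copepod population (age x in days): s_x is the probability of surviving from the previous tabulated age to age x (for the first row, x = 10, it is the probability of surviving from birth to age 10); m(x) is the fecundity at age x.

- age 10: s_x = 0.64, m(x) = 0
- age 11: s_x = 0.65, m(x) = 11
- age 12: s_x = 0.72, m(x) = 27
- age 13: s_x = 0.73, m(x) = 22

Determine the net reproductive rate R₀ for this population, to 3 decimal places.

17.473

Survivorship from birth: l_x = s_10·s_11·…·s_x.
  l_10 = 0.64000
  l_11 = 0.41600
  l_12 = 0.29952
  l_13 = 0.21865
R₀ = Σ l_x m(x):
  age 10: 0.64000 × 0 = 0.0000
  age 11: 0.41600 × 11 = 4.5760
  age 12: 0.29952 × 27 = 8.0870
  age 13: 0.21865 × 22 = 4.8103
R₀ = 0.0000 + 4.5760 + 8.0870 + 4.8103 = 17.4733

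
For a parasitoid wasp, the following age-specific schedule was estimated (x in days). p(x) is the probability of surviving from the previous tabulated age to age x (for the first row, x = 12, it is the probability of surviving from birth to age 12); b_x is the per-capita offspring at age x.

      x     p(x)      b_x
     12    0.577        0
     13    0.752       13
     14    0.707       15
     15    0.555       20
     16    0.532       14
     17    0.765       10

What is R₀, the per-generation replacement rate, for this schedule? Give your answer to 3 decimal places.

Survivorship from birth: l_x = p_12·p_13·…·p_x.
  l_12 = 0.57700
  l_13 = 0.43390
  l_14 = 0.30677
  l_15 = 0.17026
  l_16 = 0.09058
  l_17 = 0.06929
R₀ = Σ l_x b_x:
  age 12: 0.57700 × 0 = 0.0000
  age 13: 0.43390 × 13 = 5.6407
  age 14: 0.30677 × 15 = 4.6015
  age 15: 0.17026 × 20 = 3.4052
  age 16: 0.09058 × 14 = 1.2681
  age 17: 0.06929 × 10 = 0.6929
R₀ = 0.0000 + 5.6407 + 4.6015 + 3.4052 + 1.2681 + 0.6929 = 15.6085

15.608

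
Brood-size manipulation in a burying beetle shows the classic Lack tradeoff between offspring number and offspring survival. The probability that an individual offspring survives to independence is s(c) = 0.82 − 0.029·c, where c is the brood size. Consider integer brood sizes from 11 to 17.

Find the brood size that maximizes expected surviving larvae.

14

Expected surviving larvae = c × s(c):
  c=11: 11 × 0.501 = 5.511
  c=12: 12 × 0.472 = 5.664
  c=13: 13 × 0.443 = 5.759
  c=14: 14 × 0.414 = 5.796
  c=15: 15 × 0.385 = 5.775
  c=16: 16 × 0.356 = 5.696
  c=17: 17 × 0.327 = 5.559
Maximum at c = 14 (5.796 surviving larvae).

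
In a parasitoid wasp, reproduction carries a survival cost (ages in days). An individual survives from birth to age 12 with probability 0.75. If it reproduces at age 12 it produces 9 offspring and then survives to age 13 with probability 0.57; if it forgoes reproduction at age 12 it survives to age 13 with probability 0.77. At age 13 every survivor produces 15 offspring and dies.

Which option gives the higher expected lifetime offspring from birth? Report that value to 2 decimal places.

breed at age 12: R₀ = 0.75 × (9 + 0.57 × 15) = 0.75 × 17.5500 = 13.1625
delay to age 13: R₀ = 0.75 × (0.77 × 15) = 0.75 × 11.5500 = 8.6625
Higher: breed at age 12 (13.1625).

13.16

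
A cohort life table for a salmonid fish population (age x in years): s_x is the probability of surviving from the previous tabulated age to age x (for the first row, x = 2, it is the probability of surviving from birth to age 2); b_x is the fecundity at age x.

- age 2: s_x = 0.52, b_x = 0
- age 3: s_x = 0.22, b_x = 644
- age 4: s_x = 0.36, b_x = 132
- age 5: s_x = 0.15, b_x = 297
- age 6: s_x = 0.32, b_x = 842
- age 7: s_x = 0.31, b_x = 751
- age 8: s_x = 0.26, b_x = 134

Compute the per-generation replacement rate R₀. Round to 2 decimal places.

83.09

Survivorship from birth: l_x = s_2·s_3·…·s_x.
  l_2 = 0.52000
  l_3 = 0.11440
  l_4 = 0.04118
  l_5 = 0.00618
  l_6 = 0.00198
  l_7 = 0.00061
  l_8 = 0.00016
R₀ = Σ l_x b_x:
  age 2: 0.52000 × 0 = 0.0000
  age 3: 0.11440 × 644 = 73.6736
  age 4: 0.04118 × 132 = 5.4358
  age 5: 0.00618 × 297 = 1.8355
  age 6: 0.00198 × 842 = 1.6672
  age 7: 0.00061 × 751 = 0.4581
  age 8: 0.00016 × 134 = 0.0214
R₀ = 0.0000 + 73.6736 + 5.4358 + 1.8355 + 1.6672 + 0.4581 + 0.0214 = 83.0915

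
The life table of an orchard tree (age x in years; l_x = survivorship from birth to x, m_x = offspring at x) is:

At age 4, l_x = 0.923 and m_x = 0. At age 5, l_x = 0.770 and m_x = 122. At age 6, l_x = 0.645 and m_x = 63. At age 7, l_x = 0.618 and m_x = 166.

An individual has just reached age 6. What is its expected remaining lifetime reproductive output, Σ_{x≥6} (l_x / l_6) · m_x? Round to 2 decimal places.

222.05

l_6 = 0.645. Conditional survival from age 6 to x is l_x / l_6.
  x=6: (0.645/0.645) × 63 = 63.0000
  x=7: (0.618/0.645) × 166 = 159.0512
Sum = 63.0000 + 159.0512 = 222.0512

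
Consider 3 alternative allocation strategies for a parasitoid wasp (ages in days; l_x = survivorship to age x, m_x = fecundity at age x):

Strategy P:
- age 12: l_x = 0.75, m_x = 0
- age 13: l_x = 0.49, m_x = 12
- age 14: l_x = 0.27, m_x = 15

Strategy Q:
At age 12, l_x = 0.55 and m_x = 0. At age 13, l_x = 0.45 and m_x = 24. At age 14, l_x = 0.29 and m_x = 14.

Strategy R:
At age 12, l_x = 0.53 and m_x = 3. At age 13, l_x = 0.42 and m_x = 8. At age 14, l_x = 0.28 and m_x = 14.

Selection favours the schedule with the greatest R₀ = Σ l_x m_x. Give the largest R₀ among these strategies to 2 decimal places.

Strategy P: R₀ = 0.75×0 + 0.49×12 + 0.27×15 = 9.9300
Strategy Q: R₀ = 0.55×0 + 0.45×24 + 0.29×14 = 14.8600
Strategy R: R₀ = 0.53×3 + 0.42×8 + 0.28×14 = 8.8700
Highest R₀: strategy Q with 14.8600.

14.86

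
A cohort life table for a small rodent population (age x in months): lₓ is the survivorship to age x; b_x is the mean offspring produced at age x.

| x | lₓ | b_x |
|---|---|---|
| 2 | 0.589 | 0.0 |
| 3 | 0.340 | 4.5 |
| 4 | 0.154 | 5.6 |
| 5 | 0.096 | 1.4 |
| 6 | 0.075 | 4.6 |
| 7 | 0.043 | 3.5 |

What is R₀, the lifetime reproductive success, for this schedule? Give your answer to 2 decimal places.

3.02

R₀ = Σ lₓ b_x:
  age 2: 0.589 × 0.0 = 0.0000
  age 3: 0.340 × 4.5 = 1.5300
  age 4: 0.154 × 5.6 = 0.8624
  age 5: 0.096 × 1.4 = 0.1344
  age 6: 0.075 × 4.6 = 0.3450
  age 7: 0.043 × 3.5 = 0.1505
R₀ = 0.0000 + 1.5300 + 0.8624 + 0.1344 + 0.3450 + 0.1505 = 3.0223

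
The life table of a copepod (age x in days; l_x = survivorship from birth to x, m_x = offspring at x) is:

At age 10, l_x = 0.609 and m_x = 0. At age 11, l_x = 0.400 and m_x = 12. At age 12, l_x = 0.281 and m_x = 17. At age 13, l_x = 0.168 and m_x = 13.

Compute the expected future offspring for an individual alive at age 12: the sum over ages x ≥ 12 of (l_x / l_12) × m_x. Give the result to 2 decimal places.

24.77

l_12 = 0.281. Conditional survival from age 12 to x is l_x / l_12.
  x=12: (0.281/0.281) × 17 = 17.0000
  x=13: (0.168/0.281) × 13 = 7.7722
Sum = 17.0000 + 7.7722 = 24.7722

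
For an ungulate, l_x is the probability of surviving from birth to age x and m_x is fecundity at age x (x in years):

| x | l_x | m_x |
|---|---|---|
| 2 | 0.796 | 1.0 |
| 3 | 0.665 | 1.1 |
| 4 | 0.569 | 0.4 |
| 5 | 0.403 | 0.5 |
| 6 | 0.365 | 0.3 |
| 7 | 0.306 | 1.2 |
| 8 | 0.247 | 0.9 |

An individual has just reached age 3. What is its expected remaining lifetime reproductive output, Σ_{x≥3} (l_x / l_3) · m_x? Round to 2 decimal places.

l_3 = 0.665. Conditional survival from age 3 to x is l_x / l_3.
  x=3: (0.665/0.665) × 1.1 = 1.1000
  x=4: (0.569/0.665) × 0.4 = 0.3423
  x=5: (0.403/0.665) × 0.5 = 0.3030
  x=6: (0.365/0.665) × 0.3 = 0.1647
  x=7: (0.306/0.665) × 1.2 = 0.5522
  x=8: (0.247/0.665) × 0.9 = 0.3343
Sum = 1.1000 + 0.3423 + 0.3030 + 0.1647 + 0.5522 + 0.3343 = 2.7964

2.80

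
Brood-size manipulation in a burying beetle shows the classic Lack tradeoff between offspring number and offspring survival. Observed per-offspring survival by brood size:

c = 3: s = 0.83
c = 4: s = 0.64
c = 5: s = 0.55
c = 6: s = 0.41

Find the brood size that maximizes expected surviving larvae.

5

Expected surviving larvae = c × s(c):
  c=3: 3 × 0.83 = 2.490
  c=4: 4 × 0.64 = 2.560
  c=5: 5 × 0.55 = 2.750
  c=6: 6 × 0.41 = 2.460
Maximum at c = 5 (2.750 surviving larvae).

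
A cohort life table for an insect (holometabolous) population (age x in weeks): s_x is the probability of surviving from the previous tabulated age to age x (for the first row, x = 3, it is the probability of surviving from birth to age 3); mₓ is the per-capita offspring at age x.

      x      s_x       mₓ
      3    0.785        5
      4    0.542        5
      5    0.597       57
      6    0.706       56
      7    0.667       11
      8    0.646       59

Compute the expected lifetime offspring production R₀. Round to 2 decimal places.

36.45

Survivorship from birth: l_x = s_3·s_4·…·s_x.
  l_3 = 0.78500
  l_4 = 0.42547
  l_5 = 0.25401
  l_6 = 0.17933
  l_7 = 0.11961
  l_8 = 0.07727
R₀ = Σ l_x mₓ:
  age 3: 0.78500 × 5 = 3.9250
  age 4: 0.42547 × 5 = 2.1273
  age 5: 0.25401 × 57 = 14.4786
  age 6: 0.17933 × 56 = 10.0425
  age 7: 0.11961 × 11 = 1.3157
  age 8: 0.07727 × 59 = 4.5589
R₀ = 3.9250 + 2.1273 + 14.4786 + 10.0425 + 1.3157 + 4.5589 = 36.4480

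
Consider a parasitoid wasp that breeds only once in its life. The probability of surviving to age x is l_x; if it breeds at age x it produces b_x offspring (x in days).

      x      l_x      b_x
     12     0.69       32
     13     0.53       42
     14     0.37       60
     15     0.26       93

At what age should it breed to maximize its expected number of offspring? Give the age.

15

Expected offspring if breeding at age x = l_x × b_x:
  age 12: 0.69 × 32 = 22.080
  age 13: 0.53 × 42 = 22.260
  age 14: 0.37 × 60 = 22.200
  age 15: 0.26 × 93 = 24.180
Maximum at age 15 (24.180).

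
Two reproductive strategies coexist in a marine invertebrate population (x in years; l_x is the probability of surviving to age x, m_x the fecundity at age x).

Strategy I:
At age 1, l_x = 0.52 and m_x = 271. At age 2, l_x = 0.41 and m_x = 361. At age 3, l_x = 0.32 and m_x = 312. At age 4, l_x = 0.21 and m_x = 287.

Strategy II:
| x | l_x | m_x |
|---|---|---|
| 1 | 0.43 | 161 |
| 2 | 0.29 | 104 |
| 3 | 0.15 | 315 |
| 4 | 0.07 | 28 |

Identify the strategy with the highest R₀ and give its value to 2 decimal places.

449.04

Strategy I: R₀ = 0.52×271 + 0.41×361 + 0.32×312 + 0.21×287 = 449.0400
Strategy II: R₀ = 0.43×161 + 0.29×104 + 0.15×315 + 0.07×28 = 148.6000
Highest R₀: strategy I with 449.0400.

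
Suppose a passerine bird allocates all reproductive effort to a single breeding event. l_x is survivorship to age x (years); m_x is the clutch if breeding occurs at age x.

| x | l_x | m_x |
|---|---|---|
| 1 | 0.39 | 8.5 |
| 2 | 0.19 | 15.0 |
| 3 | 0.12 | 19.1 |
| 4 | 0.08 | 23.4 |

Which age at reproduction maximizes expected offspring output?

Expected offspring if breeding at age x = l_x × m_x:
  age 1: 0.39 × 8.5 = 3.315
  age 2: 0.19 × 15.0 = 2.850
  age 3: 0.12 × 19.1 = 2.292
  age 4: 0.08 × 23.4 = 1.872
Maximum at age 1 (3.315).

1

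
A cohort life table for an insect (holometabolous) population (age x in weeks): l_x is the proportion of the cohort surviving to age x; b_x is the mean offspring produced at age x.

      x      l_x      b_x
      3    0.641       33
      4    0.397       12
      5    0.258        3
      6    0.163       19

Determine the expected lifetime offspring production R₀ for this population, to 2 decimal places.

29.79

R₀ = Σ l_x b_x:
  age 3: 0.641 × 33 = 21.1530
  age 4: 0.397 × 12 = 4.7640
  age 5: 0.258 × 3 = 0.7740
  age 6: 0.163 × 19 = 3.0970
R₀ = 21.1530 + 4.7640 + 0.7740 + 3.0970 = 29.7880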